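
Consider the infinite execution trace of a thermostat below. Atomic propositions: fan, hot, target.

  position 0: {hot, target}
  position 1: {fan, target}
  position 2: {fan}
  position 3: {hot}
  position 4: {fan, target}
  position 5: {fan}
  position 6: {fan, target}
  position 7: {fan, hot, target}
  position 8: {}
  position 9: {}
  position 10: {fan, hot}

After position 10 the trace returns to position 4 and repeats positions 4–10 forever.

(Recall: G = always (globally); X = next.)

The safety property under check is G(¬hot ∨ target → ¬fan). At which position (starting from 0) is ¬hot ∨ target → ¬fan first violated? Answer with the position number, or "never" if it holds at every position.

Check ¬hot ∨ target → ¬fan at each position in order: 0 ✓.
At position 1 the labels are {fan, target}, so ¬hot ∨ target → ¬fan is false there. This is the first violation.

1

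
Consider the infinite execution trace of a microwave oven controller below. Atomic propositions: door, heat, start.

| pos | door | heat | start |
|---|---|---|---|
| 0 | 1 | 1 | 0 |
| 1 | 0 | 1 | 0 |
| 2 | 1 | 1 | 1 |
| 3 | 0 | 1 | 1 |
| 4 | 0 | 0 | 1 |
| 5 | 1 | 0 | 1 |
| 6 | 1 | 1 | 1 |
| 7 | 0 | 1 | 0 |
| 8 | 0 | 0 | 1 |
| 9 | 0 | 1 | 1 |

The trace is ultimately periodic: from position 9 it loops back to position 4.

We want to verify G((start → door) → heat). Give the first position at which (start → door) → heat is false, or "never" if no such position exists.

5

Check (start → door) → heat at each position in order: 0 ✓, 1 ✓, 2 ✓, 3 ✓, 4 ✓.
At position 5 the labels are {door, start}, so (start → door) → heat is false there. This is the first violation.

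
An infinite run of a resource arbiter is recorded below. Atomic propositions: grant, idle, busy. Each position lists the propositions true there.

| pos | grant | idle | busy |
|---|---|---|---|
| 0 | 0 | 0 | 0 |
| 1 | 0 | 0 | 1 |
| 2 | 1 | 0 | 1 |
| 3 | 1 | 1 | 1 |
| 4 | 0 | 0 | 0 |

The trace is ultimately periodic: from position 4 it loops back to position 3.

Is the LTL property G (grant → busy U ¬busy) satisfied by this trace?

Holds

grant → busy U ¬busy holds at every position 0..4, and those are all positions ever visited, so G (grant → busy U ¬busy) holds.
Positions where grant holds: 2, 3.
Check busy U ¬busy at each: 2→ok, 3→ok.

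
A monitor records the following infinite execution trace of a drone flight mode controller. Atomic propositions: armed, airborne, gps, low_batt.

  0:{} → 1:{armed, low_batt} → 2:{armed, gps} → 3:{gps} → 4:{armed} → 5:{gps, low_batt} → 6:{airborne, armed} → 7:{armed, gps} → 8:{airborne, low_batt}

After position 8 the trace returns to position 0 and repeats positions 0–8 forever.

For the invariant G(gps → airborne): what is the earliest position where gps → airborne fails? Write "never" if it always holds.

Check gps → airborne at each position in order: 0 ✓, 1 ✓.
At position 2 the labels are {armed, gps}, so gps → airborne is false there. This is the first violation.

2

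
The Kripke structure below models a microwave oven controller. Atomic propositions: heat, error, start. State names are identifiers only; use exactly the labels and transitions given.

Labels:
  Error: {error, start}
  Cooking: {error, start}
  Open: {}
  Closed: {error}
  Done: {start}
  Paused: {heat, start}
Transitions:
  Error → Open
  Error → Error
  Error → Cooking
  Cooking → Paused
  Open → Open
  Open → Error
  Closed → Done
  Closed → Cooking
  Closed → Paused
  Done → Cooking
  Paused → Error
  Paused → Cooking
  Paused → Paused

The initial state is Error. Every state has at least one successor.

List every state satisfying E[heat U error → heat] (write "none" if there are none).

States satisfying heat: {Paused}.
States satisfying error → heat: {Open, Done, Paused}.
States satisfying E[heat U error → heat]: {Open, Done, Paused}.

{Open, Done, Paused}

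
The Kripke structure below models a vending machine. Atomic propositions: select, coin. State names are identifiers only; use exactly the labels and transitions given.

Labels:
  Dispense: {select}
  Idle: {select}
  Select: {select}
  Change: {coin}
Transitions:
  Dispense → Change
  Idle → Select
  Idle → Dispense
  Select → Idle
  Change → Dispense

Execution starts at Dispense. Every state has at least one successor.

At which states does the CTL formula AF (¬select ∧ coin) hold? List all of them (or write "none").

{Dispense, Change}

States satisfying ¬select ∧ coin: {Change}.
States satisfying AF (¬select ∧ coin): {Dispense, Change}.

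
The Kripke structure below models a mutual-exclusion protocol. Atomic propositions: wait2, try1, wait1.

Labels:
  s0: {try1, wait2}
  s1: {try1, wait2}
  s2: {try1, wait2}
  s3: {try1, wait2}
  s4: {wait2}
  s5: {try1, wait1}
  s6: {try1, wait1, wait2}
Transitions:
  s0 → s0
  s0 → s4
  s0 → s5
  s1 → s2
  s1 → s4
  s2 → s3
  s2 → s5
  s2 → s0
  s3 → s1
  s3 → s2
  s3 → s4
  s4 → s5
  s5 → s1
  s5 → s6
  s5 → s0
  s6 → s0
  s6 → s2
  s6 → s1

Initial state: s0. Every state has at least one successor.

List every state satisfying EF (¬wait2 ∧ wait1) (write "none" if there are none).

{s0, s1, s2, s3, s4, s5, s6}

States satisfying ¬wait2 ∧ wait1: {s5}.
States satisfying EF (¬wait2 ∧ wait1): {s0, s1, s2, s3, s4, s5, s6}.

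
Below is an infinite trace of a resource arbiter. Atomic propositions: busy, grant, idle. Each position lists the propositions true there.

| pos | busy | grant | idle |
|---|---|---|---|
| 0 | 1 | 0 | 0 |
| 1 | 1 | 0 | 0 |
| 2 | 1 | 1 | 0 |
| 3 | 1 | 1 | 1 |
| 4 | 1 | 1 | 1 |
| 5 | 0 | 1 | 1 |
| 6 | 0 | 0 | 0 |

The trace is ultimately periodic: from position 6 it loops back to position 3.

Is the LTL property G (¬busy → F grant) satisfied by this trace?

Holds

¬busy → F grant holds at every position 0..6, and those are all positions ever visited, so G (¬busy → F grant) holds.
Positions where ¬busy holds: 5, 6.
Check F grant at each: 5→ok, 6→ok.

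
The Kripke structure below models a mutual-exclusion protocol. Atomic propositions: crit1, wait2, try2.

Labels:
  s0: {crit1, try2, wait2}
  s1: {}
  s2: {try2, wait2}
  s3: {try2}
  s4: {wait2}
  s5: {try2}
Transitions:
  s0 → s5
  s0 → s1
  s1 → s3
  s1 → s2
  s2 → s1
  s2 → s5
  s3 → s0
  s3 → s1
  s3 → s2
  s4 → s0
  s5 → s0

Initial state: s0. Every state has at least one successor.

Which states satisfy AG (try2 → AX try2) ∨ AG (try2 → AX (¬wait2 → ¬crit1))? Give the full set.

{s0, s1, s2, s3, s4, s5}

States satisfying try2 → AX try2: {s1, s4, s5}.
States satisfying AG (try2 → AX try2): ∅.
States satisfying try2 → AX (¬wait2 → ¬crit1): {s0, s1, s2, s3, s4, s5}.
States satisfying AG (try2 → AX (¬wait2 → ¬crit1)): {s0, s1, s2, s3, s4, s5}.
States satisfying AG (try2 → AX try2) ∨ AG (try2 → AX (¬wait2 → ¬crit1)): {s0, s1, s2, s3, s4, s5}.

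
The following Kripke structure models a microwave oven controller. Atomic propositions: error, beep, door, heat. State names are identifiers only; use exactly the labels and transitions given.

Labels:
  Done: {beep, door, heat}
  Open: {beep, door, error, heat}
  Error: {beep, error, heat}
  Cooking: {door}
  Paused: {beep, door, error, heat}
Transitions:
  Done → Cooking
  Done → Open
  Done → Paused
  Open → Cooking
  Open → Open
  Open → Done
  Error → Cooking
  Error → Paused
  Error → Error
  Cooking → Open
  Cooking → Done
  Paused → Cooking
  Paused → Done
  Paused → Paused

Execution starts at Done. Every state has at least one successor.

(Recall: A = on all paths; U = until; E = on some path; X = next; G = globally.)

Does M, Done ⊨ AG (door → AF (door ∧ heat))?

States satisfying door → AF (door ∧ heat): {Done, Open, Error, Cooking, Paused}.
States satisfying AG (door → AF (door ∧ heat)): {Done, Open, Error, Cooking, Paused}.
Every state reachable from Done satisfies door → AF (door ∧ heat).
Done ∈ Sat(AG (door → AF (door ∧ heat))).

Holds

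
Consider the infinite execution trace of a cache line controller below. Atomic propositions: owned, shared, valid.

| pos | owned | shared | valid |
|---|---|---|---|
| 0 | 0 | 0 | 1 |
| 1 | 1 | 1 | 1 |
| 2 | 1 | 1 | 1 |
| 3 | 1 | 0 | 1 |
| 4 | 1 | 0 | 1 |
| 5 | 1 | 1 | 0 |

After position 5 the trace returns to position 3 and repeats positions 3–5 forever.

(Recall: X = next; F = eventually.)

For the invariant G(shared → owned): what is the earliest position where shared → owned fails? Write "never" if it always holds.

shared → owned holds at every position 0..5, and those are all the positions the trace ever visits, so the invariant G(shared → owned) is never violated.

never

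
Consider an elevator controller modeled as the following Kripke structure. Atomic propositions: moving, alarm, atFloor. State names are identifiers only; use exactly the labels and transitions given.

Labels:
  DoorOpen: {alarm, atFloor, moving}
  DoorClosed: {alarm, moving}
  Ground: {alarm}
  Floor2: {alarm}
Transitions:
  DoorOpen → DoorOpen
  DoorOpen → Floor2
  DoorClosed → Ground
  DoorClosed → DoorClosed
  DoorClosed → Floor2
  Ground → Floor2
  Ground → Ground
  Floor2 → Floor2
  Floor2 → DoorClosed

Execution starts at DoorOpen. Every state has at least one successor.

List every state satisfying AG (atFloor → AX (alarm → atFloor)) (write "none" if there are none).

States satisfying atFloor → AX (alarm → atFloor): {DoorClosed, Ground, Floor2}.
States satisfying AG (atFloor → AX (alarm → atFloor)): {DoorClosed, Ground, Floor2}.

{DoorClosed, Ground, Floor2}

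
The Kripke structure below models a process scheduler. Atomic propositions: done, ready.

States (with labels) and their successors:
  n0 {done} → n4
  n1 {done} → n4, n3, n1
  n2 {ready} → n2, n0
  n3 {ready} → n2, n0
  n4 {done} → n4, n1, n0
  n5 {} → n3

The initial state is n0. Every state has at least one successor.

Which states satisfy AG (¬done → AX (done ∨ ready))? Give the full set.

States satisfying ¬done → AX (done ∨ ready): {n0, n1, n2, n3, n4, n5}.
States satisfying AG (¬done → AX (done ∨ ready)): {n0, n1, n2, n3, n4, n5}.

{n0, n1, n2, n3, n4, n5}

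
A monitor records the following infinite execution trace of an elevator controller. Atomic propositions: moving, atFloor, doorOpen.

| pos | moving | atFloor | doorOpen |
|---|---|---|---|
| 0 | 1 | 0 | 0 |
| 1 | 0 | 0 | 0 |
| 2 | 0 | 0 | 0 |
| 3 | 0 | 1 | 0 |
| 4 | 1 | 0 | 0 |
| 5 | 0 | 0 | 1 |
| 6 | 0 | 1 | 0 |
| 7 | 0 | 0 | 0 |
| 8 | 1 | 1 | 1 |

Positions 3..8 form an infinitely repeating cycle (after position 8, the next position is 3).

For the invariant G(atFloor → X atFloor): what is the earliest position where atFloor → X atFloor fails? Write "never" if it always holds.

3

Check atFloor → X atFloor at each position in order: 0 ✓, 1 ✓, 2 ✓.
At position 3 the labels are {atFloor} and the next position 4 has {moving}, so atFloor → X atFloor is false there. This is the first violation.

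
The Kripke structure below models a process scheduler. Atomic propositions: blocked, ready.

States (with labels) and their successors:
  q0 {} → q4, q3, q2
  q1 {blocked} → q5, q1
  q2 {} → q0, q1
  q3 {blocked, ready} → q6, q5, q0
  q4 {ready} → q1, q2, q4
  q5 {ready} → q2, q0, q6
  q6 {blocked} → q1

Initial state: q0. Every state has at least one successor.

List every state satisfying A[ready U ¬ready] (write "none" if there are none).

{q0, q1, q2, q3, q5, q6}

States satisfying ready: {q3, q4, q5}.
States satisfying ¬ready: {q0, q1, q2, q6}.
States satisfying A[ready U ¬ready]: {q0, q1, q2, q3, q5, q6}.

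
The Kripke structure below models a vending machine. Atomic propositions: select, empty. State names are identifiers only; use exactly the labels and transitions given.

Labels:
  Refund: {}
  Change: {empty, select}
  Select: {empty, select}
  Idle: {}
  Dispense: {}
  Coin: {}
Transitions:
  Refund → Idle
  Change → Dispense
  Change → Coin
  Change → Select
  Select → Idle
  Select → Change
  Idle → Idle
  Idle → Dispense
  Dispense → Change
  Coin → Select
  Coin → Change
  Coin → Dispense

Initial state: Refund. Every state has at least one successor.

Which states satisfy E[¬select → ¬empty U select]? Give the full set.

{Refund, Change, Select, Idle, Dispense, Coin}

States satisfying ¬select → ¬empty: {Refund, Change, Select, Idle, Dispense, Coin}.
States satisfying select: {Change, Select}.
States satisfying E[¬select → ¬empty U select]: {Refund, Change, Select, Idle, Dispense, Coin}.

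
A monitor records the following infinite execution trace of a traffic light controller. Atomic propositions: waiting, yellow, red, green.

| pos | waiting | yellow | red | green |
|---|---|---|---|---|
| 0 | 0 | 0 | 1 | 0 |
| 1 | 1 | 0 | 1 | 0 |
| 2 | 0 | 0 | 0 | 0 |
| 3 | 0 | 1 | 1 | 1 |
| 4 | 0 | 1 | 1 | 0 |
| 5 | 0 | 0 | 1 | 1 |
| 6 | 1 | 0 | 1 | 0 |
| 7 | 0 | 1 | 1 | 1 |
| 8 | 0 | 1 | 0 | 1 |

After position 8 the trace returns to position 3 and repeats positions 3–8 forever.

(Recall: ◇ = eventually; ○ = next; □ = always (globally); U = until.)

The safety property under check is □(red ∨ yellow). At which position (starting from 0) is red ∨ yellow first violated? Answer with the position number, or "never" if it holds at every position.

Check red ∨ yellow at each position in order: 0 ✓, 1 ✓.
At position 2 the labels are {}, so red ∨ yellow is false there. This is the first violation.

2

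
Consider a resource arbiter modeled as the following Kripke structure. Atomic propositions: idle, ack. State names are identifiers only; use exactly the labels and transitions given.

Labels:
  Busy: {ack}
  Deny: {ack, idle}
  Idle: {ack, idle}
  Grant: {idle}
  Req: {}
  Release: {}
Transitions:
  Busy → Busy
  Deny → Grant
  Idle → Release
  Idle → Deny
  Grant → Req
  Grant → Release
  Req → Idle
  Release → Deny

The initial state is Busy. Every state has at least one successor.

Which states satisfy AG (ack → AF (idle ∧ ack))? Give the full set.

{Deny, Idle, Grant, Req, Release}

States satisfying ack → AF (idle ∧ ack): {Deny, Idle, Grant, Req, Release}.
States satisfying AG (ack → AF (idle ∧ ack)): {Deny, Idle, Grant, Req, Release}.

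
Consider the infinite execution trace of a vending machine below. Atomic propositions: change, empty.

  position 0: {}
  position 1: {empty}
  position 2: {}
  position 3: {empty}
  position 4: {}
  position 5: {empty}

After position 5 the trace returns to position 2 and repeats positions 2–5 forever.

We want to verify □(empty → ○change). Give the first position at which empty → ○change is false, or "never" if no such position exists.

1

Check empty → ○change at each position in order: 0 ✓.
At position 1 the labels are {empty} and the next position 2 has {}, so empty → ○change is false there. This is the first violation.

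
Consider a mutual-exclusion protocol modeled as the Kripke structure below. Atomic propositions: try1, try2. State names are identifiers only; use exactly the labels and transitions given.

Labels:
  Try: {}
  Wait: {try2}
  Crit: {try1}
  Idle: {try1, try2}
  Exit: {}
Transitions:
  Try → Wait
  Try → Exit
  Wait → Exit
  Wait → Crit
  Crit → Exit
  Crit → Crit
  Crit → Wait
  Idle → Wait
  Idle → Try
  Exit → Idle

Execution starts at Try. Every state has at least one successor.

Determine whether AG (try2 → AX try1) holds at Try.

No

States satisfying try2 → AX try1: {Try, Crit, Exit}.
States satisfying AG (try2 → AX try1): ∅.
Idle is reachable from Try and violates try2 → AX try1, so AG fails at Try.
Try ∉ Sat(AG (try2 → AX try1)).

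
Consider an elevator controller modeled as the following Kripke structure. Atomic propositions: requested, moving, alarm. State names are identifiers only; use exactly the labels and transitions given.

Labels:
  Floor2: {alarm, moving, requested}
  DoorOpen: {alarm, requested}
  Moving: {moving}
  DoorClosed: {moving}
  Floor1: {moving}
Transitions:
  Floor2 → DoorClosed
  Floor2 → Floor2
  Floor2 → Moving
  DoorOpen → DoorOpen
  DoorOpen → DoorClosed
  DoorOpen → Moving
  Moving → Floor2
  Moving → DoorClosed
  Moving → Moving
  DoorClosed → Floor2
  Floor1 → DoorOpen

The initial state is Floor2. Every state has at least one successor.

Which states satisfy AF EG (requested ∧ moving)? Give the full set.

{Floor2, DoorClosed}

States satisfying EG (requested ∧ moving): {Floor2}.
States satisfying AF EG (requested ∧ moving): {Floor2, DoorClosed}.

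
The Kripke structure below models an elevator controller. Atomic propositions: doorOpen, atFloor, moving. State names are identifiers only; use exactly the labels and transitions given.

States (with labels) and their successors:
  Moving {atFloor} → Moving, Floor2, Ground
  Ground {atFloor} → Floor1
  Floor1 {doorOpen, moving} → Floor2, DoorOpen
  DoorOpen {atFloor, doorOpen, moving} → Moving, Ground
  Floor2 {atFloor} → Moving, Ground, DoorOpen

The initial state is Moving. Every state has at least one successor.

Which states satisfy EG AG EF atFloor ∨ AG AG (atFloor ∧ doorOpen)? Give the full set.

{Moving, Ground, Floor1, DoorOpen, Floor2}

States satisfying AG EF atFloor: {Moving, Ground, Floor1, DoorOpen, Floor2}.
States satisfying EG AG EF atFloor: {Moving, Ground, Floor1, DoorOpen, Floor2}.
States satisfying AG (atFloor ∧ doorOpen): ∅.
States satisfying AG AG (atFloor ∧ doorOpen): ∅.
States satisfying EG AG EF atFloor ∨ AG AG (atFloor ∧ doorOpen): {Moving, Ground, Floor1, DoorOpen, Floor2}.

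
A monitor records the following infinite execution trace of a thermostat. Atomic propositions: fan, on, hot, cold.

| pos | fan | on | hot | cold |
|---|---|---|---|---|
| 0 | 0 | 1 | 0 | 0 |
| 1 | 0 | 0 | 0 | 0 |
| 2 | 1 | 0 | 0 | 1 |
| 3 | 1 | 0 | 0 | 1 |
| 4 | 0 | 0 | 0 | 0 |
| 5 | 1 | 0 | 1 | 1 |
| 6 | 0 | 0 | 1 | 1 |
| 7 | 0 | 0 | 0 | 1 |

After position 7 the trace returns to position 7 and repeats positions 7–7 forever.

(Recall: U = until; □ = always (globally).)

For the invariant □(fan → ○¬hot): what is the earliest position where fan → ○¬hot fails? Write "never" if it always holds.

5

Check fan → ○¬hot at each position in order: 0 ✓, 1 ✓, 2 ✓, 3 ✓, 4 ✓.
At position 5 the labels are {cold, fan, hot} and the next position 6 has {cold, hot}, so fan → ○¬hot is false there. This is the first violation.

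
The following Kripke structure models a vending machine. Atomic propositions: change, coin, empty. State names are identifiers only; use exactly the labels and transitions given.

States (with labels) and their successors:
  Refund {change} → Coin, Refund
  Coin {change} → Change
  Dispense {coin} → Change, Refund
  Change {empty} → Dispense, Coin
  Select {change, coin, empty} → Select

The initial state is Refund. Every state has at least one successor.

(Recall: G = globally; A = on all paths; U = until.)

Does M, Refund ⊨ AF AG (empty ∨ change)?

No

States satisfying AG (empty ∨ change): {Select}.
States satisfying AF AG (empty ∨ change): {Select}.
There is a path from Refund along which AG (empty ∨ change) never holds.
Refund ∉ Sat(AF AG (empty ∨ change)).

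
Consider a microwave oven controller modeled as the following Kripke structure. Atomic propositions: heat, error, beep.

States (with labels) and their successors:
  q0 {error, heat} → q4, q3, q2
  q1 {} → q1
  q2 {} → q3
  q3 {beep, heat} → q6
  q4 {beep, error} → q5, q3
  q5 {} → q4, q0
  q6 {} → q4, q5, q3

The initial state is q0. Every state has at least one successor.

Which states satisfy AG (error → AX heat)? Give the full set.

States satisfying error → AX heat: {q1, q2, q3, q5, q6}.
States satisfying AG (error → AX heat): {q1}.

{q1}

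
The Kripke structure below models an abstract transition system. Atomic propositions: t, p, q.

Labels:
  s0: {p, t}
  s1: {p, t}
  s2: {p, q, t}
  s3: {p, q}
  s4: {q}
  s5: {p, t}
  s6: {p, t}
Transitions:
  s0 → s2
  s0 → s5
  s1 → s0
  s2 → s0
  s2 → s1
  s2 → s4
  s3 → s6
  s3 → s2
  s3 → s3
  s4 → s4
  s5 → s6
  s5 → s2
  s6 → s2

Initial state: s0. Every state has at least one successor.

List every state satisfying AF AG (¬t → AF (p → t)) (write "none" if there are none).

{s0, s1, s2, s4, s5, s6}

States satisfying AG (¬t → AF (p → t)): {s0, s1, s2, s4, s5, s6}.
States satisfying AF AG (¬t → AF (p → t)): {s0, s1, s2, s4, s5, s6}.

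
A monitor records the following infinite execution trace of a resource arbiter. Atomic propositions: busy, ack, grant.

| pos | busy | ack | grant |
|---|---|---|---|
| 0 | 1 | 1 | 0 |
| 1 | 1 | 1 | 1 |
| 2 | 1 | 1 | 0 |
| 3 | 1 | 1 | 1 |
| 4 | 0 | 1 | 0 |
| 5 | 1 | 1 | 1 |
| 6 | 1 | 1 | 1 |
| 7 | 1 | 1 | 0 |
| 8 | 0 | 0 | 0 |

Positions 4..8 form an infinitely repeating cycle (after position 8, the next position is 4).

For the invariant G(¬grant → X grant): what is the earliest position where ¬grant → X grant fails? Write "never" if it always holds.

7

Check ¬grant → X grant at each position in order: 0 ✓, 1 ✓, 2 ✓, 3 ✓, 4 ✓, 5 ✓, 6 ✓.
At position 7 the labels are {ack, busy} and the next position 8 has {}, so ¬grant → X grant is false there. This is the first violation.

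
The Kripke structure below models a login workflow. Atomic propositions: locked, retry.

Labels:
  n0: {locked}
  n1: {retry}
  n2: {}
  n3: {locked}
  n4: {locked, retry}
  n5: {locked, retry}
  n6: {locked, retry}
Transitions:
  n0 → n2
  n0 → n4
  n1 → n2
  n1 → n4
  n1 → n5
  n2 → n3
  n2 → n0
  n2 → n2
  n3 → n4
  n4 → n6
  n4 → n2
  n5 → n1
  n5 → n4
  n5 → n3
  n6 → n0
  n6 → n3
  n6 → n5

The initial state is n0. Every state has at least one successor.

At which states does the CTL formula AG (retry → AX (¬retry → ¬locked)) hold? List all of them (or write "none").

none

States satisfying retry → AX (¬retry → ¬locked): {n0, n1, n2, n3, n4}.
States satisfying AG (retry → AX (¬retry → ¬locked)): ∅.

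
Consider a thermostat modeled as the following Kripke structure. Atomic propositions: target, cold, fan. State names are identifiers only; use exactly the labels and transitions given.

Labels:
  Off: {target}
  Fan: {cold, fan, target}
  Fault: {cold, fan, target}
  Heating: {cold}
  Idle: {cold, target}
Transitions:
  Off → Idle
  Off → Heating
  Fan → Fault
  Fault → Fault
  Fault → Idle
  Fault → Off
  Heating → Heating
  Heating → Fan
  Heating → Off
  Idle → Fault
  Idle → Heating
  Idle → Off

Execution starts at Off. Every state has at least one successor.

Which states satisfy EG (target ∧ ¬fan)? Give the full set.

States satisfying target ∧ ¬fan: {Off, Idle}.
States satisfying EG (target ∧ ¬fan): {Off, Idle}.

{Off, Idle}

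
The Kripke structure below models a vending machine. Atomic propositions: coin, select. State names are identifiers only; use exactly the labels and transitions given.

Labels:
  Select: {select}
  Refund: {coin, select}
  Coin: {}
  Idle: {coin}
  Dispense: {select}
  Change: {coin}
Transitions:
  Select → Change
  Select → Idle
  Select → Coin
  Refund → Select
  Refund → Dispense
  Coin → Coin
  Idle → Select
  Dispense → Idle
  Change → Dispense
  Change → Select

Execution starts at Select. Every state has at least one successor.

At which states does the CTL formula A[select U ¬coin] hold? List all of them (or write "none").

States satisfying select: {Select, Refund, Dispense}.
States satisfying ¬coin: {Select, Coin, Dispense}.
States satisfying A[select U ¬coin]: {Select, Refund, Coin, Dispense}.

{Select, Refund, Coin, Dispense}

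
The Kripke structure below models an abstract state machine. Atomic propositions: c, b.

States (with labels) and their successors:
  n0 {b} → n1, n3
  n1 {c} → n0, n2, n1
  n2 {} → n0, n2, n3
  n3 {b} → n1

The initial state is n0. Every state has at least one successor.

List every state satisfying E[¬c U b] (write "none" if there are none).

{n0, n2, n3}

States satisfying ¬c: {n0, n2, n3}.
States satisfying b: {n0, n3}.
States satisfying E[¬c U b]: {n0, n2, n3}.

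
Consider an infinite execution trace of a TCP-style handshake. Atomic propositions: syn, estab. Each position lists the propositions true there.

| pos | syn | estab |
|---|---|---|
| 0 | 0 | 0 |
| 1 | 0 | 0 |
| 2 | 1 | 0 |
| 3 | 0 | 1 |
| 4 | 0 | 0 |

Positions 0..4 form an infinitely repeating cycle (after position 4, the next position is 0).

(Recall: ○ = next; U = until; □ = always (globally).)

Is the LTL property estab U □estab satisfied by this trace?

Violated

Walking from position 0: at position 0, □estab has not yet held and estab fails, so estab U □estab is false.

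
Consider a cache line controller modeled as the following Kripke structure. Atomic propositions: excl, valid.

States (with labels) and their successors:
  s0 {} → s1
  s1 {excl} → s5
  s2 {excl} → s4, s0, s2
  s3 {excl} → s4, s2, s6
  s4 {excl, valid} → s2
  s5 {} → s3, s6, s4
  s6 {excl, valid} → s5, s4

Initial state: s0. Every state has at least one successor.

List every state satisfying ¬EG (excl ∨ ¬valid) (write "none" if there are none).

none

States satisfying excl ∨ ¬valid: {s0, s1, s2, s3, s4, s5, s6}.
States satisfying EG (excl ∨ ¬valid): {s0, s1, s2, s3, s4, s5, s6}.
States satisfying ¬EG (excl ∨ ¬valid): ∅.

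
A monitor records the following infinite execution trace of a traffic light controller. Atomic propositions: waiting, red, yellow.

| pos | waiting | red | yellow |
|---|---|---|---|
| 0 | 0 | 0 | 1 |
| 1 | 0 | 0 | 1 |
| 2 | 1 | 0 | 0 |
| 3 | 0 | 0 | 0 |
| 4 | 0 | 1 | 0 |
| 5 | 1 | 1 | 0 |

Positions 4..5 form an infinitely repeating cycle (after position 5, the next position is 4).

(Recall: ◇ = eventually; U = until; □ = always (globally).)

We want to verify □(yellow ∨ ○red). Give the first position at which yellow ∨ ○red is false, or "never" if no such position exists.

2

Check yellow ∨ ○red at each position in order: 0 ✓, 1 ✓.
At position 2 the labels are {waiting} and the next position 3 has {}, so yellow ∨ ○red is false there. This is the first violation.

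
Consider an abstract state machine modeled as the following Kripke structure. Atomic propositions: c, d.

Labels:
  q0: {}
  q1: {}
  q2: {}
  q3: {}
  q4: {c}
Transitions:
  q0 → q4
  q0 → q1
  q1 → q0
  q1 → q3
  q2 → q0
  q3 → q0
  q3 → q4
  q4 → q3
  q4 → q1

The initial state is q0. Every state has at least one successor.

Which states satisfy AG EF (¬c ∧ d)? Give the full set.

States satisfying EF (¬c ∧ d): ∅.
States satisfying AG EF (¬c ∧ d): ∅.

none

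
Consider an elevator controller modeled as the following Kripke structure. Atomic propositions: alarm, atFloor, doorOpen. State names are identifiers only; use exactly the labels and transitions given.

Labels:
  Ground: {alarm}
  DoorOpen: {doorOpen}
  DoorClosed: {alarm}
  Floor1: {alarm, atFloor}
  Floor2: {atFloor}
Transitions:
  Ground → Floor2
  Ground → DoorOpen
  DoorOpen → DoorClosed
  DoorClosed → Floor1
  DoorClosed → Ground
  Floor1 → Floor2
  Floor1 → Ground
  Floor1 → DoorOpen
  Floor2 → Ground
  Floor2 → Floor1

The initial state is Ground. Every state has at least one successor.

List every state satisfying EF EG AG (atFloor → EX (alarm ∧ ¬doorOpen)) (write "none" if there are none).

{Ground, DoorOpen, DoorClosed, Floor1, Floor2}

States satisfying EG AG (atFloor → EX (alarm ∧ ¬doorOpen)): {Ground, DoorOpen, DoorClosed, Floor1, Floor2}.
States satisfying EF EG AG (atFloor → EX (alarm ∧ ¬doorOpen)): {Ground, DoorOpen, DoorClosed, Floor1, Floor2}.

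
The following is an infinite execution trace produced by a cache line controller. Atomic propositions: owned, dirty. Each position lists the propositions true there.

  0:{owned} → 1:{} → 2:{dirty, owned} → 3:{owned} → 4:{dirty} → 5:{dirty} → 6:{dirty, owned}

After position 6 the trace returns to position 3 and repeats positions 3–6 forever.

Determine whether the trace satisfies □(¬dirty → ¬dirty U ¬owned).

¬dirty → ¬dirty U ¬owned holds at every position 0..6, and those are all positions ever visited, so □(¬dirty → ¬dirty U ¬owned) holds.
Positions where ¬dirty holds: 0, 1, 3.
Check ¬dirty U ¬owned at each: 0→ok, 1→ok, 3→ok.

Satisfied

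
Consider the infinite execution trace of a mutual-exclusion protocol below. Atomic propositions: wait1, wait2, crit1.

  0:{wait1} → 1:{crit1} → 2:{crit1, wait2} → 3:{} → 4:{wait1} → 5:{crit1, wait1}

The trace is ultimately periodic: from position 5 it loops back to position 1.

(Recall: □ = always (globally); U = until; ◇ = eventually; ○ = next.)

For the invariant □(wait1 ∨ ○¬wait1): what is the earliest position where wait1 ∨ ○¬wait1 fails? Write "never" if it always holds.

Check wait1 ∨ ○¬wait1 at each position in order: 0 ✓, 1 ✓, 2 ✓.
At position 3 the labels are {} and the next position 4 has {wait1}, so wait1 ∨ ○¬wait1 is false there. This is the first violation.

3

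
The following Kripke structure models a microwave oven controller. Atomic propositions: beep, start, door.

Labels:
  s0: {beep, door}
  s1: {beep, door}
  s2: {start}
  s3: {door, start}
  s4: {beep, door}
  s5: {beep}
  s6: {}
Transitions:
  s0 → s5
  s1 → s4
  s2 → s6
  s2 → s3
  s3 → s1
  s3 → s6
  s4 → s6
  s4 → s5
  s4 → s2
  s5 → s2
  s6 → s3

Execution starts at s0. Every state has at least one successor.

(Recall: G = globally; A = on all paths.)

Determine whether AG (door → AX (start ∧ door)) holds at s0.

Does not hold

States satisfying door → AX (start ∧ door): {s2, s5, s6}.
States satisfying AG (door → AX (start ∧ door)): ∅.
s0 is reachable from s0 and violates door → AX (start ∧ door), so AG fails at s0.
s0 ∉ Sat(AG (door → AX (start ∧ door))).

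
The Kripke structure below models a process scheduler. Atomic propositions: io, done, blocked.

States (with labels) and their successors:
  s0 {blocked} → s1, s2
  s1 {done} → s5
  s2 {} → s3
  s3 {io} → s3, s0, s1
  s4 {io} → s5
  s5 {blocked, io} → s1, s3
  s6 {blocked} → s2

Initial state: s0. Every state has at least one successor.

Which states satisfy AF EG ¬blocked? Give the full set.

States satisfying EG ¬blocked: {s2, s3}.
States satisfying AF EG ¬blocked: {s2, s3, s6}.

{s2, s3, s6}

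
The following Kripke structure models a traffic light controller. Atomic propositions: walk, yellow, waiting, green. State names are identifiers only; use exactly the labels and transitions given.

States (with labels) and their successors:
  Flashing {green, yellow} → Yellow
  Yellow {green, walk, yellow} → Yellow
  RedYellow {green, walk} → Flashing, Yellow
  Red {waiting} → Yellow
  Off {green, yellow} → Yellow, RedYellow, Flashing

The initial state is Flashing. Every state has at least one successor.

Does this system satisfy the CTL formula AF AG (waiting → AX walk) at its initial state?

States satisfying AG (waiting → AX walk): {Flashing, Yellow, RedYellow, Red, Off}.
States satisfying AF AG (waiting → AX walk): {Flashing, Yellow, RedYellow, Red, Off}.
Flashing ∈ Sat(AF AG (waiting → AX walk)).

Yes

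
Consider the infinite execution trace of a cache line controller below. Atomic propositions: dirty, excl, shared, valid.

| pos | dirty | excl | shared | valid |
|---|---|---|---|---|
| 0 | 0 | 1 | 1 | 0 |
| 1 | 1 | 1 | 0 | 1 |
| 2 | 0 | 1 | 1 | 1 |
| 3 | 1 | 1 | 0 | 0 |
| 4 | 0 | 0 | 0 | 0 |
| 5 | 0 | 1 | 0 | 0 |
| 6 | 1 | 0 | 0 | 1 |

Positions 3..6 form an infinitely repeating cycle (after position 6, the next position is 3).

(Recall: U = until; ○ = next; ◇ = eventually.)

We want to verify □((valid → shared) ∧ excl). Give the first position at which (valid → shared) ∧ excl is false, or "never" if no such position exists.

Check (valid → shared) ∧ excl at each position in order: 0 ✓.
At position 1 the labels are {dirty, excl, valid}, so (valid → shared) ∧ excl is false there. This is the first violation.

1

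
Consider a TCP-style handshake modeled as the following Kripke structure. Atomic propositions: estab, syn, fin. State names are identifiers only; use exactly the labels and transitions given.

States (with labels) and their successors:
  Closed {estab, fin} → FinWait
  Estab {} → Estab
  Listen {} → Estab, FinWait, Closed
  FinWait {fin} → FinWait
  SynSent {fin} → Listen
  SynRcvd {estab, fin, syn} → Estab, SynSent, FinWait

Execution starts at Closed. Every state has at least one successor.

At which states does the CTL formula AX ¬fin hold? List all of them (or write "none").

States satisfying ¬fin: {Estab, Listen}.
States satisfying AX ¬fin: {Estab, SynSent}.

{Estab, SynSent}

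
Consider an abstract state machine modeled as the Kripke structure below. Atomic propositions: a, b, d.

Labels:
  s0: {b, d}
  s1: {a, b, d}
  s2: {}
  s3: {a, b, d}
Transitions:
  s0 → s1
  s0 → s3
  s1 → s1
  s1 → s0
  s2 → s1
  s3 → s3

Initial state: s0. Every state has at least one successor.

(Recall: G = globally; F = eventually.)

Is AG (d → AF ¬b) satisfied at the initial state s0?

Does not hold

States satisfying d → AF ¬b: {s2}.
States satisfying AG (d → AF ¬b): ∅.
s0 is reachable from s0 and violates d → AF ¬b, so AG fails at s0.
s0 ∉ Sat(AG (d → AF ¬b)).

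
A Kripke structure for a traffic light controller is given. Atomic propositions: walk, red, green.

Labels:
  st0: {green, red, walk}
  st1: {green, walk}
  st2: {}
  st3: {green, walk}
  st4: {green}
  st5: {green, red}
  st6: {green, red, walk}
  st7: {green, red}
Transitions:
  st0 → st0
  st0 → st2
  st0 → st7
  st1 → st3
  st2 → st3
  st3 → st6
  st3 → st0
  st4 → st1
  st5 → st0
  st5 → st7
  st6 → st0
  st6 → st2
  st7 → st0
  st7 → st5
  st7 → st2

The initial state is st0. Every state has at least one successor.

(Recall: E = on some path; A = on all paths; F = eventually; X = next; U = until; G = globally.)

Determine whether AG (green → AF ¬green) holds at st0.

States satisfying green → AF ¬green: {st2}.
States satisfying AG (green → AF ¬green): ∅.
st0 is reachable from st0 and violates green → AF ¬green, so AG fails at st0.
st0 ∉ Sat(AG (green → AF ¬green)).

Violated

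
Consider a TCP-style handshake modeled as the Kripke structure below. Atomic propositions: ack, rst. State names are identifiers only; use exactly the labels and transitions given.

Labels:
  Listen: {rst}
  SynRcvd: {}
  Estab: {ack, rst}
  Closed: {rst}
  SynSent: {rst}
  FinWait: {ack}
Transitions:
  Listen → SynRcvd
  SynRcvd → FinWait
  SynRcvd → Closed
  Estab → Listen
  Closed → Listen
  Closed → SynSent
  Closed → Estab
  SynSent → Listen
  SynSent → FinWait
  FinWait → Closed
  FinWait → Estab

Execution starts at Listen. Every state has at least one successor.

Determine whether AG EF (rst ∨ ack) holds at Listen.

States satisfying EF (rst ∨ ack): {Listen, SynRcvd, Estab, Closed, SynSent, FinWait}.
States satisfying AG EF (rst ∨ ack): {Listen, SynRcvd, Estab, Closed, SynSent, FinWait}.
Every state reachable from Listen satisfies EF (rst ∨ ack).
Listen ∈ Sat(AG EF (rst ∨ ack)).

Yes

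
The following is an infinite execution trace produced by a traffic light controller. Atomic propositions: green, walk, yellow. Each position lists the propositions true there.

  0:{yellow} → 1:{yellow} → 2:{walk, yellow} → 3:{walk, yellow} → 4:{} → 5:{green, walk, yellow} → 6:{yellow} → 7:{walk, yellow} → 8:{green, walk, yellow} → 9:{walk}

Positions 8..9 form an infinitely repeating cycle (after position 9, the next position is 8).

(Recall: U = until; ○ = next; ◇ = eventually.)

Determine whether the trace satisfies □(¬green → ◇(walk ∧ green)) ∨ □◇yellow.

¬green → ◇(walk ∧ green) holds at every position 0..9, and those are all positions ever visited, so □(¬green → ◇(walk ∧ green)) holds.
Positions where ¬green holds: 0, 1, 2, 3, 4, 6, 7, 9.
Check ◇(walk ∧ green) at each: 0→ok, 1→ok, 2→ok, 3→ok, 4→ok, 6→ok, 7→ok, 9→ok.
◇yellow holds at every position 0..9, and those are all positions ever visited, so □◇yellow holds.
At position 0: □(¬green → ◇(walk ∧ green)) is true; □◇yellow is true; so □(¬green → ◇(walk ∧ green)) ∨ □◇yellow is true.

Yes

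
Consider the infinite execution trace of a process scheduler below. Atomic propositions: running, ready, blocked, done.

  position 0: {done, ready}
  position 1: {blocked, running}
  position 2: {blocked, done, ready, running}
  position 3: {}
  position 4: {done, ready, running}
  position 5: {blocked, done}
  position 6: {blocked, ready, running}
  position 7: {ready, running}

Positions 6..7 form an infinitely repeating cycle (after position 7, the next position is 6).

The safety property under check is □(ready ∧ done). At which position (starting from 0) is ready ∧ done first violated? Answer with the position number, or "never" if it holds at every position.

Check ready ∧ done at each position in order: 0 ✓.
At position 1 the labels are {blocked, running}, so ready ∧ done is false there. This is the first violation.

1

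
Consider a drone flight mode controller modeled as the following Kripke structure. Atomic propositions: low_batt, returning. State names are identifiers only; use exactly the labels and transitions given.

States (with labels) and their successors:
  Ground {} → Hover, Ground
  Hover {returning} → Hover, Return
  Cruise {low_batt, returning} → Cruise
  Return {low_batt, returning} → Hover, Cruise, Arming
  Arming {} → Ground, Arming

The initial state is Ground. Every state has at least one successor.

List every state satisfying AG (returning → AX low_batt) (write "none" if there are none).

States satisfying returning → AX low_batt: {Ground, Cruise, Arming}.
States satisfying AG (returning → AX low_batt): {Cruise}.

{Cruise}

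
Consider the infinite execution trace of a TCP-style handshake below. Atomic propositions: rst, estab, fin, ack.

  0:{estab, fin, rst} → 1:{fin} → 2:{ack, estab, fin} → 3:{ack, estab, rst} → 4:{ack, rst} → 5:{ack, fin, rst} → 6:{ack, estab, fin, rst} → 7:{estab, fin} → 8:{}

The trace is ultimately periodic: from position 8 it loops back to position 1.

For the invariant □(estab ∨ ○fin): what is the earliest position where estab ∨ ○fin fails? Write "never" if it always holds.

estab ∨ ○fin holds at every position 0..8, and those are all the positions the trace ever visits, so the invariant □(estab ∨ ○fin) is never violated.

never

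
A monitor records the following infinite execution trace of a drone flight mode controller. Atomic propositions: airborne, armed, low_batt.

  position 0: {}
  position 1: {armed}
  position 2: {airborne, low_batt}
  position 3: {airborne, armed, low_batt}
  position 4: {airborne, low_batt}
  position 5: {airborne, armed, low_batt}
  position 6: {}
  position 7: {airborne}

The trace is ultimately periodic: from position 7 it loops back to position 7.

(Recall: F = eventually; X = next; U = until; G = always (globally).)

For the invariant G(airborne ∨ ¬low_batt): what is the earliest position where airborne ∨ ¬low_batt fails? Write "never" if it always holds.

never

airborne ∨ ¬low_batt holds at every position 0..7, and those are all the positions the trace ever visits, so the invariant G(airborne ∨ ¬low_batt) is never violated.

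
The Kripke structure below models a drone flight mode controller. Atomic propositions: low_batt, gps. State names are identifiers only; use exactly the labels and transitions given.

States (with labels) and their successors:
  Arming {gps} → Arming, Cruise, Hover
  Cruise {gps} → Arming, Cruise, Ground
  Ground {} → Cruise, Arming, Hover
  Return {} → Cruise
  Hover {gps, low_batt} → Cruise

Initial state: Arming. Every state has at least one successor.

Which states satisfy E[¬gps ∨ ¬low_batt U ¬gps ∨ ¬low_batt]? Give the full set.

States satisfying ¬gps ∨ ¬low_batt: {Arming, Cruise, Ground, Return}.
States satisfying E[¬gps ∨ ¬low_batt U ¬gps ∨ ¬low_batt]: {Arming, Cruise, Ground, Return}.

{Arming, Cruise, Ground, Return}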